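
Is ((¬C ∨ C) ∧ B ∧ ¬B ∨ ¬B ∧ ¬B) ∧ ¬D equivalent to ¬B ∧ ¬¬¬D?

E1: ((¬C ∨ C) ∧ B ∧ ¬B ∨ ¬B ∧ ¬B) ∧ ¬D
    = (B ∧ ¬B ∨ ¬B ∧ ¬B) ∧ ¬D   (complement / identity)
    = ¬B ∧ ¬D   (distribution)
E2: ¬B ∧ ¬¬¬D
    = ¬B ∧ ¬D   (double negation)
Both reduce to ¬B ∧ ¬D, so they are equivalent.

Yes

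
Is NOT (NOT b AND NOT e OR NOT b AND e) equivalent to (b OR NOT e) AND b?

E1: NOT (NOT b AND NOT e OR NOT b AND e)
    = NOT NOT b
    = b
E2: (b OR NOT e) AND b
    = b
Both reduce to b, so they are equivalent.

Yes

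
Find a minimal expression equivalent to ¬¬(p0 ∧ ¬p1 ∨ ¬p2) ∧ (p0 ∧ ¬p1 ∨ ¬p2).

p0 ∧ ¬p1 ∨ ¬p2

¬¬(p0 ∧ ¬p1 ∨ ¬p2) ∧ (p0 ∧ ¬p1 ∨ ¬p2)
= (p0 ∧ ¬p1 ∨ ¬p2) ∧ (p0 ∧ ¬p1 ∨ ¬p2)   (double negation)
= p0 ∧ ¬p1 ∨ ¬p2   (idempotence)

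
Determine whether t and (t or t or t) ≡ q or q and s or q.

E1: t and (t or t or t)
    = t and (t or t)   — idempotence
    = t and t   — idempotence
    = t   — idempotence
E2: q or q and s or q
    = q or q   — absorption
    = q   — idempotence
These differ: at q=1, s=0, t=0, E1 = 0 but E2 = 1.

No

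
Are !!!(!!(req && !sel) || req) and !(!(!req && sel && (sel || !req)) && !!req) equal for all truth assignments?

E1: !!!(!!(req && !sel) || req)
    = !!!(req && !sel || req)
    = !!!req
    = !req
E2: !(!(!req && sel && (sel || !req)) && !!req)
    = !(!(!req && sel) && !!req)
    = !req && sel || !req
    = !req
Both reduce to !req, so they are equivalent.

Yes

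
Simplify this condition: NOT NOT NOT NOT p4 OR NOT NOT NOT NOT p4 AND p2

p4

NOT NOT NOT NOT p4 OR NOT NOT NOT NOT p4 AND p2
= NOT NOT NOT NOT p4   — absorption
= NOT NOT p4   — double negation
= p4   — double negation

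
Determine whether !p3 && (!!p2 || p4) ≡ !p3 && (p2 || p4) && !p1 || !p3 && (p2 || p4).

Yes

E1: !p3 && (!!p2 || p4)
    = !p3 && (p2 || p4)   (double negation)
E2: !p3 && (p2 || p4) && !p1 || !p3 && (p2 || p4)
    = !p3 && (p2 || p4)   (absorption)
Both reduce to !p3 && (p2 || p4), so they are equivalent.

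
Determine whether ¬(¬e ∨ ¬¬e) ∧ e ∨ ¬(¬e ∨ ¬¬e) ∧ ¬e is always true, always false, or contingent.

¬(¬e ∨ ¬¬e) ∧ e ∨ ¬(¬e ∨ ¬¬e) ∧ ¬e
= ¬(¬e ∨ ¬¬e)   (distribution)
= e ∧ ¬e   (De Morgan)
= False   (complement)

always false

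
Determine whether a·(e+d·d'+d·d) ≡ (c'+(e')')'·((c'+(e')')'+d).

E1: a·(e+d·d'+d·d)
    = a·(e+d)
E2: (c'+(e')')'·((c'+(e')')'+d)
    = (c'+(e')')'
    = c·e'
These differ: at a=1, c=0, d=1, e=1, E1 = 1 but E2 = 0.

No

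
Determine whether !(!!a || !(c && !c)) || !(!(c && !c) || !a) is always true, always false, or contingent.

!(!!a || !(c && !c)) || !(!(c && !c) || !a)
= !a && c && !c || !(!(c && !c) || !a)   [De Morgan]
= !a && c && !c || c && !c && a   [De Morgan]
= c && !c   [distribution]
= false   [complement]

always false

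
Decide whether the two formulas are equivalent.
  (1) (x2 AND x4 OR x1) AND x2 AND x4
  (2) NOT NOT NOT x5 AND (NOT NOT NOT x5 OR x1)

E1: (x2 AND x4 OR x1) AND x2 AND x4
    = x2 AND x4   — absorption
E2: NOT NOT NOT x5 AND (NOT NOT NOT x5 OR x1)
    = NOT NOT NOT x5   — absorption
    = NOT x5   — double negation
These differ: at x1=1, x2=0, x4=0, x5=0, E1 = 0 but E2 = 1.

No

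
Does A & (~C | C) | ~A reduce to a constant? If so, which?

yes, True

A & (~C | C) | ~A
= A | ~A   — complement / identity
= 1   — complement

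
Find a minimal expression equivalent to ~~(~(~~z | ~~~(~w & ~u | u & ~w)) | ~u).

~z & ~w | ~u

~~(~(~~z | ~~~(~w & ~u | u & ~w)) | ~u)
= ~~(~z & ~~(~w & ~u | u & ~w) | ~u)   (De Morgan)
= ~~(~z & ~~~w | ~u)   (distribution)
= ~~(~z & ~w | ~u)   (double negation)
= ~z & ~w | ~u   (double negation)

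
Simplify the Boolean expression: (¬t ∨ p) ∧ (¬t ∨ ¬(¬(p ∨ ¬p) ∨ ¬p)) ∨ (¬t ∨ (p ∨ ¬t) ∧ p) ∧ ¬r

¬t ∨ p

(¬t ∨ p) ∧ (¬t ∨ ¬(¬(p ∨ ¬p) ∨ ¬p)) ∨ (¬t ∨ (p ∨ ¬t) ∧ p) ∧ ¬r
= (¬t ∨ p) ∧ (¬t ∨ (p ∨ ¬p) ∧ p) ∨ (¬t ∨ (p ∨ ¬t) ∧ p) ∧ ¬r
= (¬t ∨ p) ∧ (¬t ∨ p) ∨ (¬t ∨ (p ∨ ¬t) ∧ p) ∧ ¬r
= (¬t ∨ p) ∧ (¬t ∨ p) ∨ (¬t ∨ p) ∧ ¬r
= (¬t ∨ p ∨ ¬r) ∧ (¬t ∨ p)
= ¬t ∨ p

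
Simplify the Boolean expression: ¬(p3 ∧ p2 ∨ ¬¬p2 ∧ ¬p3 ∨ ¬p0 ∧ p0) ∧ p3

¬(p3 ∧ p2 ∨ ¬¬p2 ∧ ¬p3 ∨ ¬p0 ∧ p0) ∧ p3
= ¬(p3 ∧ p2 ∨ ¬¬p2 ∧ ¬p3) ∧ p3   [complement / identity]
= ¬(p3 ∧ p2 ∨ p2 ∧ ¬p3) ∧ p3   [double negation]
= ¬p2 ∧ p3   [distribution]

¬p2 ∧ p3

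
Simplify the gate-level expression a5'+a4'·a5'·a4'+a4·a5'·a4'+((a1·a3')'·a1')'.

a5'+a1

a5'+a4'·a5'·a4'+a4·a5'·a4'+((a1·a3')'·a1')'
= a5'+a4'·a5'·a4'+a4·a5'·a4'+a1·a3'+a1   — De Morgan
= a5'+a5'·a4'+a1·a3'+a1   — distribution
= a5'+a5'·a4'+a1   — absorption
= a5'+a1   — absorption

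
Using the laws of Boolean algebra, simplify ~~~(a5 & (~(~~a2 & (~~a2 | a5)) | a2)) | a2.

~~~(a5 & (~(~~a2 & (~~a2 | a5)) | a2)) | a2
= ~~~(a5 & (~~~a2 | a2)) | a2   (absorption)
= ~(a5 & (~~~a2 | a2)) | a2   (double negation)
= ~(a5 & (~a2 | a2)) | a2   (double negation)
= ~a5 | a2   (complement / identity)

~a5 | a2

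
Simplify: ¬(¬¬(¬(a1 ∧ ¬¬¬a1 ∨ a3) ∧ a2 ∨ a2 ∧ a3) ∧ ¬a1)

¬(¬¬(¬(a1 ∧ ¬¬¬a1 ∨ a3) ∧ a2 ∨ a2 ∧ a3) ∧ ¬a1)
= ¬(¬(a1 ∧ ¬¬¬a1 ∨ a3) ∧ a2 ∨ a2 ∧ a3) ∨ a1   (De Morgan)
= ¬(¬(a1 ∧ ¬a1 ∨ a3) ∧ a2 ∨ a2 ∧ a3) ∨ a1   (double negation)
= ¬(¬a3 ∧ a2 ∨ a2 ∧ a3) ∨ a1   (complement / identity)
= ¬((¬a3 ∨ a3) ∧ a2) ∨ a1   (distribution)
= ¬a2 ∨ a1   (complement / identity)

¬a2 ∨ a1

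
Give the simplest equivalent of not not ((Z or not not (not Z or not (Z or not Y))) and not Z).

not not ((Z or not not (not Z or not (Z or not Y))) and not Z)
= (Z or not not (not Z or not (Z or not Y))) and not Z   (double negation)
= (Z or not (Z and (Z or not Y))) and not Z   (De Morgan)
= (Z or not Z) and not Z   (absorption)
= not Z   (complement / identity)

not Z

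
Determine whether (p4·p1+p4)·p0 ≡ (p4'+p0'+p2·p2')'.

E1: (p4·p1+p4)·p0
    = p4·p0   (absorption)
E2: (p4'+p0'+p2·p2')'
    = (p4'+p0')'   (complement / identity)
    = p4·p0   (De Morgan)
Both reduce to p4·p0, so they are equivalent.

Yes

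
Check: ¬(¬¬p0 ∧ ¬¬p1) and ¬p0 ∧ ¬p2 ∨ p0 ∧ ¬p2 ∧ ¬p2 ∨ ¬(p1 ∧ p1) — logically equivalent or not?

E1: ¬(¬¬p0 ∧ ¬¬p1)
    = ¬p0 ∨ ¬p1   — De Morgan
E2: ¬p0 ∧ ¬p2 ∨ p0 ∧ ¬p2 ∧ ¬p2 ∨ ¬(p1 ∧ p1)
    = ¬p0 ∧ ¬p2 ∨ p0 ∧ ¬p2 ∨ ¬(p1 ∧ p1)   — idempotence
    = ¬p2 ∨ ¬(p1 ∧ p1)   — distribution
    = ¬p2 ∨ ¬p1   — idempotence
These differ: at p0=1, p1=1, p2=0, E1 = 0 but E2 = 1.

No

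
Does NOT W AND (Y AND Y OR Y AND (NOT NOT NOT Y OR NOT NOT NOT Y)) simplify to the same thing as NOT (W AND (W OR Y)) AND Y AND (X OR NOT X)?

E1: NOT W AND (Y AND Y OR Y AND (NOT NOT NOT Y OR NOT NOT NOT Y))
    = NOT W AND (Y AND Y OR Y AND NOT NOT NOT Y)   (idempotence)
    = NOT W AND (Y AND Y OR Y AND NOT Y)   (double negation)
    = NOT W AND Y   (distribution)
E2: NOT (W AND (W OR Y)) AND Y AND (X OR NOT X)
    = NOT (W AND (W OR Y)) AND Y   (complement / identity)
    = NOT W AND Y   (absorption)
Both reduce to NOT W AND Y, so they are equivalent.

Yes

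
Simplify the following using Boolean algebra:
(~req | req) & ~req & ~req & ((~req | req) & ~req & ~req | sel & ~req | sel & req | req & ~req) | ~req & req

~req

(~req | req) & ~req & ~req & ((~req | req) & ~req & ~req | sel & ~req | sel & req | req & ~req) | ~req & req
= (~req | req) & ~req & ~req & ((~req | req) & ~req & ~req | sel & ~req | sel & req) | ~req & req   — complement / identity
= (~req | req) & ~req & ~req & ((~req | req) & ~req & ~req | sel) | ~req & req   — distribution
= (~req | req) & ~req & ~req | ~req & req   — absorption
= ~req & ~req | ~req & req   — complement / identity
= ~req   — distribution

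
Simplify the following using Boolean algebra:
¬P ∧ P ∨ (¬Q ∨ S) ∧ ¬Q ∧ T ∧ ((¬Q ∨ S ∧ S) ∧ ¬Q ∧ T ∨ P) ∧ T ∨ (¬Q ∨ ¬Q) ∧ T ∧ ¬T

¬Q ∧ T

¬P ∧ P ∨ (¬Q ∨ S) ∧ ¬Q ∧ T ∧ ((¬Q ∨ S ∧ S) ∧ ¬Q ∧ T ∨ P) ∧ T ∨ (¬Q ∨ ¬Q) ∧ T ∧ ¬T
= ¬P ∧ P ∨ (¬Q ∨ S) ∧ ¬Q ∧ T ∧ ((¬Q ∨ S ∧ S) ∧ ¬Q ∧ T ∨ P) ∧ T ∨ ¬Q ∧ T ∧ ¬T
= ¬P ∧ P ∨ (¬Q ∨ S) ∧ ¬Q ∧ T ∧ ((¬Q ∨ S) ∧ ¬Q ∧ T ∨ P) ∧ T ∨ ¬Q ∧ T ∧ ¬T
= ¬P ∧ P ∨ (¬Q ∨ S) ∧ ¬Q ∧ T ∧ T ∨ ¬Q ∧ T ∧ ¬T
= ¬P ∧ P ∨ ¬Q ∧ T ∧ T ∨ ¬Q ∧ T ∧ ¬T
= ¬Q ∧ T ∧ T ∨ ¬Q ∧ T ∧ ¬T
= ¬Q ∧ T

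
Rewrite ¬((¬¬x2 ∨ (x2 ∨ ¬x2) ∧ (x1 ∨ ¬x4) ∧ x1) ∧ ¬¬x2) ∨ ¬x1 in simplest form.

¬((¬¬x2 ∨ (x2 ∨ ¬x2) ∧ (x1 ∨ ¬x4) ∧ x1) ∧ ¬¬x2) ∨ ¬x1
= ¬((¬¬x2 ∨ (x1 ∨ ¬x4) ∧ x1) ∧ ¬¬x2) ∨ ¬x1   (complement / identity)
= ¬((¬¬x2 ∨ x1) ∧ ¬¬x2) ∨ ¬x1   (absorption)
= ¬¬¬x2 ∨ ¬x1   (absorption)
= ¬x2 ∨ ¬x1   (double negation)

¬x2 ∨ ¬x1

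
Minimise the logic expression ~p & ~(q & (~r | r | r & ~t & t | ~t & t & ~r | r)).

~p & ~q

~p & ~(q & (~r | r | r & ~t & t | ~t & t & ~r | r))
= ~p & ~(q & (~r | r | ~t & t | r))
= ~p & ~(q & (~r | r | r))
= ~p & ~(q & (~r | r))
= ~p & ~q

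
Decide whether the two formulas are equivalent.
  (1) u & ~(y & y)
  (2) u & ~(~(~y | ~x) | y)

Yes

E1: u & ~(y & y)
    = u & ~y
E2: u & ~(~(~y | ~x) | y)
    = u & ~(y & x | y)
    = u & ~y
Both reduce to u & ~y, so they are equivalent.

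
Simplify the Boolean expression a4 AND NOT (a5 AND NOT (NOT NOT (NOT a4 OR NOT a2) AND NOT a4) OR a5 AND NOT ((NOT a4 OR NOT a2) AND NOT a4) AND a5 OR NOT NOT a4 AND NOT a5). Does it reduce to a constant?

FALSE

a4 AND NOT (a5 AND NOT (NOT NOT (NOT a4 OR NOT a2) AND NOT a4) OR a5 AND NOT ((NOT a4 OR NOT a2) AND NOT a4) AND a5 OR NOT NOT a4 AND NOT a5)
= a4 AND NOT (a5 AND NOT ((NOT a4 OR NOT a2) AND NOT a4) OR a5 AND NOT ((NOT a4 OR NOT a2) AND NOT a4) AND a5 OR NOT NOT a4 AND NOT a5)
= a4 AND NOT (a5 AND NOT ((NOT a4 OR NOT a2) AND NOT a4) OR NOT NOT a4 AND NOT a5)
= a4 AND NOT (a5 AND NOT NOT a4 OR NOT NOT a4 AND NOT a5)
= a4 AND NOT NOT NOT a4
= a4 AND NOT a4
= FALSE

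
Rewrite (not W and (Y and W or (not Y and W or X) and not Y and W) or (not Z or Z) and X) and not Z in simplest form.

X and not Z

(not W and (Y and W or (not Y and W or X) and not Y and W) or (not Z or Z) and X) and not Z
= (not W and (Y and W or not Y and W) or (not Z or Z) and X) and not Z
= (not W and W or (not Z or Z) and X) and not Z
= (not W and W or X) and not Z
= X and not Z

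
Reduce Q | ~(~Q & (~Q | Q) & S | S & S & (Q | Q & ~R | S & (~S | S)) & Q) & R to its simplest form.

Q | ~(~Q & (~Q | Q) & S | S & S & (Q | Q & ~R | S & (~S | S)) & Q) & R
= Q | ~(~Q & (~Q | Q) & S | S & S & (Q | S & (~S | S)) & Q) & R   [absorption]
= Q | ~(~Q & (~Q | Q) & S | S & S & (Q | S) & Q) & R   [complement / identity]
= Q | ~(~Q & (~Q | Q) & S | S & S & Q) & R   [absorption]
= Q | ~(~Q & (~Q | Q) & S | S & Q) & R   [idempotence]
= Q | ~(~Q & S | S & Q) & R   [complement / identity]
= Q | ~S & R   [distribution]

Q | ~S & R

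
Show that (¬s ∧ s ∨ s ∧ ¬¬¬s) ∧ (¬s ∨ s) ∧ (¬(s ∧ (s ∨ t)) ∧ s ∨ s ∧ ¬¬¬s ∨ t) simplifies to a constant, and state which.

(¬s ∧ s ∨ s ∧ ¬¬¬s) ∧ (¬s ∨ s) ∧ (¬(s ∧ (s ∨ t)) ∧ s ∨ s ∧ ¬¬¬s ∨ t)
= (¬s ∧ s ∨ s ∧ ¬¬¬s) ∧ (¬(s ∧ (s ∨ t)) ∧ s ∨ s ∧ ¬¬¬s ∨ t)   — complement / identity
= (¬s ∧ s ∨ s ∧ ¬¬¬s) ∧ (¬s ∧ s ∨ s ∧ ¬¬¬s ∨ t)   — absorption
= ¬s ∧ s ∨ s ∧ ¬¬¬s   — absorption
= s ∧ ¬¬¬s   — complement / identity
= s ∧ ¬s   — double negation
= False   — complement

False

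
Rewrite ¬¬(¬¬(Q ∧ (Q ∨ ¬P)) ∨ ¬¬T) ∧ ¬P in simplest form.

(Q ∨ T) ∧ ¬P

¬¬(¬¬(Q ∧ (Q ∨ ¬P)) ∨ ¬¬T) ∧ ¬P
= ¬¬(¬¬Q ∨ ¬¬T) ∧ ¬P   [absorption]
= ¬(¬Q ∧ ¬T) ∧ ¬P   [De Morgan]
= (Q ∨ T) ∧ ¬P   [De Morgan]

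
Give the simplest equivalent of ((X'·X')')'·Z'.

((X'·X')')'·Z'
= ((X')')'·Z'
= X'·Z'

X'·Z'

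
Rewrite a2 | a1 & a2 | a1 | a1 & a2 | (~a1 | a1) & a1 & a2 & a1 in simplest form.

a2 | a1 & a2 | a1 | a1 & a2 | (~a1 | a1) & a1 & a2 & a1
= a2 | a1 & a2 | a1 | a1 & a2 | a1 & a2 & a1   — complement / identity
= a2 | a1 & a2 | a1 | a1 & a2   — absorption
= a2 | a1 | a1 & a2   — absorption
= a2 | a1   — absorption

a2 | a1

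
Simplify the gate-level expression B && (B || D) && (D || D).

B && (B || D) && (D || D)
= B && (B || D) && D   [idempotence]
= B && D   [absorption]

B && D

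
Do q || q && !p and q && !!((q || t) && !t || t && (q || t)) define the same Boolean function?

Yes

E1: q || q && !p
    = q   — absorption
E2: q && !!((q || t) && !t || t && (q || t))
    = q && ((q || t) && !t || t && (q || t))   — double negation
    = q && (q || t)   — distribution
    = q   — absorption
Both reduce to q, so they are equivalent.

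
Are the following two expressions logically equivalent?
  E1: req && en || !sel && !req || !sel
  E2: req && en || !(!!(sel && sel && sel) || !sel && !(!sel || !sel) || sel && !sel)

Yes

E1: req && en || !sel && !req || !sel
    = req && en || !sel   — absorption
E2: req && en || !(!!(sel && sel && sel) || !sel && !(!sel || !sel) || sel && !sel)
    = req && en || !(!!(sel && sel && sel) || !sel && sel && sel || sel && !sel)   — De Morgan
    = req && en || !(sel && sel && sel || !sel && sel && sel || sel && !sel)   — double negation
    = req && en || !(sel && sel || sel && !sel)   — distribution
    = req && en || !sel   — distribution
Both reduce to req && en || !sel, so they are equivalent.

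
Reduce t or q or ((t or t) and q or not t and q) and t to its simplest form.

t or q

t or q or ((t or t) and q or not t and q) and t
= t or q or (t and q or not t and q) and t
= t or q or q and t
= t or q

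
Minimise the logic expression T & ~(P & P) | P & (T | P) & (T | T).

T & ~(P & P) | P & (T | P) & (T | T)
= T & ~P | P & (T | P) & (T | T)   [idempotence]
= T & ~P | P & (T | P) & T   [idempotence]
= T & ~P | P & T   [absorption]
= T   [distribution]

T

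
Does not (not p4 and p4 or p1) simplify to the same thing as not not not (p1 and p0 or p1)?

E1: not (not p4 and p4 or p1)
    = not p1   (complement / identity)
E2: not not not (p1 and p0 or p1)
    = not not not p1   (absorption)
    = not p1   (double negation)
Both reduce to not p1, so they are equivalent.

Yes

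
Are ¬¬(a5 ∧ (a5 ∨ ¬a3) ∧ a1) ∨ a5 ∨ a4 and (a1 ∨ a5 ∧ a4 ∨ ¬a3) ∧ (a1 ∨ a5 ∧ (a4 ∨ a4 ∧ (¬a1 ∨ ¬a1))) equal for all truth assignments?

No

E1: ¬¬(a5 ∧ (a5 ∨ ¬a3) ∧ a1) ∨ a5 ∨ a4
    = a5 ∧ (a5 ∨ ¬a3) ∧ a1 ∨ a5 ∨ a4   — double negation
    = a5 ∧ a1 ∨ a5 ∨ a4   — absorption
    = a5 ∨ a4   — absorption
E2: (a1 ∨ a5 ∧ a4 ∨ ¬a3) ∧ (a1 ∨ a5 ∧ (a4 ∨ a4 ∧ (¬a1 ∨ ¬a1)))
    = (a1 ∨ a5 ∧ a4 ∨ ¬a3) ∧ (a1 ∨ a5 ∧ (a4 ∨ a4 ∧ ¬a1))   — idempotence
    = (a1 ∨ a5 ∧ a4 ∨ ¬a3) ∧ (a1 ∨ a5 ∧ a4)   — absorption
    = a1 ∨ a5 ∧ a4   — absorption
These differ: at a1=0, a3=1, a4=0, a5=1, E1 = 1 but E2 = 0.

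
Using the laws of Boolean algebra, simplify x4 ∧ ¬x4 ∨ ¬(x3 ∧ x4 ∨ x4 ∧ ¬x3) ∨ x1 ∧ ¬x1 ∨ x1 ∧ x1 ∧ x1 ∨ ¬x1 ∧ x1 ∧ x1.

x4 ∧ ¬x4 ∨ ¬(x3 ∧ x4 ∨ x4 ∧ ¬x3) ∨ x1 ∧ ¬x1 ∨ x1 ∧ x1 ∧ x1 ∨ ¬x1 ∧ x1 ∧ x1
= x4 ∧ ¬x4 ∨ ¬(x3 ∧ x4 ∨ x4 ∧ ¬x3) ∨ x1 ∧ ¬x1 ∨ x1 ∧ x1
= x4 ∧ ¬x4 ∨ ¬x4 ∨ x1 ∧ ¬x1 ∨ x1 ∧ x1
= ¬x4 ∨ x1 ∧ ¬x1 ∨ x1 ∧ x1
= ¬x4 ∨ x1

¬x4 ∨ x1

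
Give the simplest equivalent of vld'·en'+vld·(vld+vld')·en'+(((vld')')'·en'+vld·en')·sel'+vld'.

en'+vld'

vld'·en'+vld·(vld+vld')·en'+(((vld')')'·en'+vld·en')·sel'+vld'
= vld'·en'+vld·(vld+vld')·en'+(vld'·en'+vld·en')·sel'+vld'   (double negation)
= vld'·en'+vld·en'+(vld'·en'+vld·en')·sel'+vld'   (complement / identity)
= vld'·en'+vld·en'+vld'   (absorption)
= en'+vld'   (distribution)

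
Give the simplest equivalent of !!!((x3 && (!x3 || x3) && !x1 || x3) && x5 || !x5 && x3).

!!!((x3 && (!x3 || x3) && !x1 || x3) && x5 || !x5 && x3)
= !!!((x3 && !x1 || x3) && x5 || !x5 && x3)   — complement / identity
= !!!(x3 && x5 || !x5 && x3)   — absorption
= !!!x3   — distribution
= !x3   — double negation

!x3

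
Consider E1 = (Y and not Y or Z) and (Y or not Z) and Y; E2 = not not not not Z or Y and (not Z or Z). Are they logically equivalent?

No

E1: (Y and not Y or Z) and (Y or not Z) and Y
    = Z and (Y or not Z) and Y   — complement / identity
    = Z and Y   — absorption
E2: not not not not Z or Y and (not Z or Z)
    = not not Z or Y and (not Z or Z)   — double negation
    = not not Z or Y   — complement / identity
    = Z or Y   — double negation
These differ: at Y=1, Z=0, E1 = 0 but E2 = 1.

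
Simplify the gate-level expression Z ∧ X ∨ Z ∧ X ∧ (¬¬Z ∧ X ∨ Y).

Z ∧ X

Z ∧ X ∨ Z ∧ X ∧ (¬¬Z ∧ X ∨ Y)
= Z ∧ X ∨ Z ∧ X ∧ (Z ∧ X ∨ Y)
= Z ∧ X ∨ Z ∧ X
= Z ∧ X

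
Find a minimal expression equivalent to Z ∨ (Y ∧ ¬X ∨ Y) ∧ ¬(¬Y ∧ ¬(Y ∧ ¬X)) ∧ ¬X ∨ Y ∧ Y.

Z ∨ (Y ∧ ¬X ∨ Y) ∧ ¬(¬Y ∧ ¬(Y ∧ ¬X)) ∧ ¬X ∨ Y ∧ Y
= Z ∨ (Y ∧ ¬X ∨ Y) ∧ (Y ∨ Y ∧ ¬X) ∧ ¬X ∨ Y ∧ Y   — De Morgan
= Z ∨ Y ∧ (Y ∨ Y ∧ ¬X) ∧ ¬X ∨ Y ∧ Y   — absorption
= Z ∨ Y ∧ Y ∧ ¬X ∨ Y ∧ Y   — absorption
= Z ∨ Y ∧ Y   — absorption
= Z ∨ Y   — idempotence

Z ∨ Y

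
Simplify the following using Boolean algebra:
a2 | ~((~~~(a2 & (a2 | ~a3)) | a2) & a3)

a2 | ~a3

a2 | ~((~~~(a2 & (a2 | ~a3)) | a2) & a3)
= a2 | ~((~(a2 & (a2 | ~a3)) | a2) & a3)   (double negation)
= a2 | ~((~a2 | a2) & a3)   (absorption)
= a2 | ~a3   (complement / identity)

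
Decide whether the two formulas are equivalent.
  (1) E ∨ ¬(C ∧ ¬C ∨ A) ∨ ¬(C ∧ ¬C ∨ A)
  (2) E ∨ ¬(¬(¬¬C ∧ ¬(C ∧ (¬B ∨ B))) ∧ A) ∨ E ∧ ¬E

E1: E ∨ ¬(C ∧ ¬C ∨ A) ∨ ¬(C ∧ ¬C ∨ A)
    = E ∨ ¬(C ∧ ¬C ∨ A)
    = E ∨ ¬A
E2: E ∨ ¬(¬(¬¬C ∧ ¬(C ∧ (¬B ∨ B))) ∧ A) ∨ E ∧ ¬E
    = E ∨ ¬(¬(¬¬C ∧ ¬(C ∧ (¬B ∨ B))) ∧ A)
    = E ∨ ¬((¬C ∨ C ∧ (¬B ∨ B)) ∧ A)
    = E ∨ ¬((¬C ∨ C) ∧ A)
    = E ∨ ¬A
Both reduce to E ∨ ¬A, so they are equivalent.

Yes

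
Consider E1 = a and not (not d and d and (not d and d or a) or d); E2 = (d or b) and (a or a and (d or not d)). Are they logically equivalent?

No

E1: a and not (not d and d and (not d and d or a) or d)
    = a and not (not d and d or d)   — absorption
    = a and not d   — complement / identity
E2: (d or b) and (a or a and (d or not d))
    = (d or b) and (a or a)   — complement / identity
    = (d or b) and a   — idempotence
These differ: at a=1, b=0, d=1, E1 = 0 but E2 = 1.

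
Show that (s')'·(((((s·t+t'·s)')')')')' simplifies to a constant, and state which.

0

(s')'·(((((s·t+t'·s)')')')')'
= s·(((((s·t+t'·s)')')')')'   (double negation)
= s·(((s·t+t'·s)')')'   (double negation)
= s·(s·t+t'·s)'   (double negation)
= s·s'   (distribution)
= 0   (complement)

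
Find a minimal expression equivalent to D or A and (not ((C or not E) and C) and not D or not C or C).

D or A

D or A and (not ((C or not E) and C) and not D or not C or C)
= D or A and (not C and not D or not C or C)   [absorption]
= D or A and (not C or C)   [absorption]
= D or A   [complement / identity]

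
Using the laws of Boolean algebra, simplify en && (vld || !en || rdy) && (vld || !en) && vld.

en && (vld || !en || rdy) && (vld || !en) && vld
= en && (vld || !en) && vld   [absorption]
= en && vld   [absorption]

en && vld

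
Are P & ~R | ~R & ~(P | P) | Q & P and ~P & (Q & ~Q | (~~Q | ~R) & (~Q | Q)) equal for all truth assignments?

No

E1: P & ~R | ~R & ~(P | P) | Q & P
    = P & ~R | ~R & ~P | Q & P
    = ~R | Q & P
E2: ~P & (Q & ~Q | (~~Q | ~R) & (~Q | Q))
    = ~P & (Q & ~Q | (Q | ~R) & (~Q | Q))
    = ~P & (Q | ~R) & (~Q | Q)
    = ~P & (Q | ~R)
These differ: at P=1, Q=1, R=0, E1 = 1 but E2 = 0.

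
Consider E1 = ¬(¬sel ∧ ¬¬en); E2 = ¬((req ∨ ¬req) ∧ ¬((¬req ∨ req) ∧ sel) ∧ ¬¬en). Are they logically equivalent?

E1: ¬(¬sel ∧ ¬¬en)
    = sel ∨ ¬en   [De Morgan]
E2: ¬((req ∨ ¬req) ∧ ¬((¬req ∨ req) ∧ sel) ∧ ¬¬en)
    = ¬(¬((¬req ∨ req) ∧ sel) ∧ ¬¬en)   [complement / identity]
    = (¬req ∨ req) ∧ sel ∨ ¬en   [De Morgan]
    = sel ∨ ¬en   [complement / identity]
Both reduce to sel ∨ ¬en, so they are equivalent.

Yes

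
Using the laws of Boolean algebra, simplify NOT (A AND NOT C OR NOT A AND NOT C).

C

NOT (A AND NOT C OR NOT A AND NOT C)
= NOT NOT C
= C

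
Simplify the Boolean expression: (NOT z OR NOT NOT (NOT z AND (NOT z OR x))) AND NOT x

NOT z AND NOT x

(NOT z OR NOT NOT (NOT z AND (NOT z OR x))) AND NOT x
= (NOT z OR NOT NOT NOT z) AND NOT x   (absorption)
= (NOT z OR NOT z) AND NOT x   (double negation)
= NOT z AND NOT x   (idempotence)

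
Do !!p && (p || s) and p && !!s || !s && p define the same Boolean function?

Yes

E1: !!p && (p || s)
    = p && (p || s)
    = p
E2: p && !!s || !s && p
    = p && s || !s && p
    = p
Both reduce to p, so they are equivalent.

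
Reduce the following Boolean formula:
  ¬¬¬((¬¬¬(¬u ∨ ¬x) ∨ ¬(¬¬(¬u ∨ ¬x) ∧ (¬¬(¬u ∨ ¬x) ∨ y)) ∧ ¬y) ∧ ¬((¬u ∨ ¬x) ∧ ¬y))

¬¬¬((¬¬¬(¬u ∨ ¬x) ∨ ¬(¬¬(¬u ∨ ¬x) ∧ (¬¬(¬u ∨ ¬x) ∨ y)) ∧ ¬y) ∧ ¬((¬u ∨ ¬x) ∧ ¬y))
= ¬((¬¬¬(¬u ∨ ¬x) ∨ ¬(¬¬(¬u ∨ ¬x) ∧ (¬¬(¬u ∨ ¬x) ∨ y)) ∧ ¬y) ∧ ¬((¬u ∨ ¬x) ∧ ¬y))   [double negation]
= ¬((¬¬¬(¬u ∨ ¬x) ∨ ¬¬¬(¬u ∨ ¬x) ∧ ¬y) ∧ ¬((¬u ∨ ¬x) ∧ ¬y))   [absorption]
= ¬(¬¬¬(¬u ∨ ¬x) ∧ ¬((¬u ∨ ¬x) ∧ ¬y))   [absorption]
= ¬¬(¬u ∨ ¬x) ∨ (¬u ∨ ¬x) ∧ ¬y   [De Morgan]
= ¬u ∨ ¬x ∨ (¬u ∨ ¬x) ∧ ¬y   [double negation]
= ¬u ∨ ¬x   [absorption]

¬u ∨ ¬x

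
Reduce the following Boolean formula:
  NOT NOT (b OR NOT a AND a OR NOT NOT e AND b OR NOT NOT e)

b OR e

NOT NOT (b OR NOT a AND a OR NOT NOT e AND b OR NOT NOT e)
= b OR NOT a AND a OR NOT NOT e AND b OR NOT NOT e   [double negation]
= b OR NOT a AND a OR NOT NOT e   [absorption]
= b OR NOT NOT e   [complement / identity]
= b OR e   [double negation]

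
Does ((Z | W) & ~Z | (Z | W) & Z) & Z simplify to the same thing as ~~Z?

Yes

E1: ((Z | W) & ~Z | (Z | W) & Z) & Z
    = (Z | W) & Z
    = Z
E2: ~~Z
    = Z
Both reduce to Z, so they are equivalent.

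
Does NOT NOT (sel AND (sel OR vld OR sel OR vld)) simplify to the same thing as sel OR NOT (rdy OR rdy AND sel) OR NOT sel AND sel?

E1: NOT NOT (sel AND (sel OR vld OR sel OR vld))
    = NOT NOT (sel AND (sel OR vld))   (idempotence)
    = sel AND (sel OR vld)   (double negation)
    = sel   (absorption)
E2: sel OR NOT (rdy OR rdy AND sel) OR NOT sel AND sel
    = sel OR NOT rdy OR NOT sel AND sel   (absorption)
    = sel OR NOT rdy   (complement / identity)
These differ: at rdy=0, sel=0, vld=0, E1 = 0 but E2 = 1.

No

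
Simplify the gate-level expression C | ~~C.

C | ~~C
= C | C
= C

C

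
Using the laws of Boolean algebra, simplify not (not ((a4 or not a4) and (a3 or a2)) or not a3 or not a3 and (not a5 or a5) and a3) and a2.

not (not ((a4 or not a4) and (a3 or a2)) or not a3 or not a3 and (not a5 or a5) and a3) and a2
= not (not ((a4 or not a4) and (a3 or a2)) or not a3 or not a3 and a3) and a2   [complement / identity]
= not (not ((a4 or not a4) and (a3 or a2)) or not a3) and a2   [complement / identity]
= not (not (a3 or a2) or not a3) and a2   [complement / identity]
= (a3 or a2) and a3 and a2   [De Morgan]
= a3 and a2   [absorption]

a3 and a2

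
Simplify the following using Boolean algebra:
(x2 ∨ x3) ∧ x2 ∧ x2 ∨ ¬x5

x2 ∨ ¬x5

(x2 ∨ x3) ∧ x2 ∧ x2 ∨ ¬x5
= (x2 ∨ x3) ∧ x2 ∨ ¬x5   [idempotence]
= x2 ∨ ¬x5   [absorption]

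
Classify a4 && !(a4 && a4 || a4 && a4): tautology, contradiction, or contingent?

a4 && !(a4 && a4 || a4 && a4)
= a4 && !(a4 && a4)   — idempotence
= a4 && !a4   — idempotence
= false   — complement

contradiction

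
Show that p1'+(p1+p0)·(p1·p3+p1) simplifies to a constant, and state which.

p1'+(p1+p0)·(p1·p3+p1)
= p1'+(p1+p0)·p1   (absorption)
= p1'+p1   (absorption)
= 1   (complement)

1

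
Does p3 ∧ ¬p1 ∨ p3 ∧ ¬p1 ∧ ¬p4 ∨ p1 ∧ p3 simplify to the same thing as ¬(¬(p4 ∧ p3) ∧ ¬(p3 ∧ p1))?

E1: p3 ∧ ¬p1 ∨ p3 ∧ ¬p1 ∧ ¬p4 ∨ p1 ∧ p3
    = p3 ∧ ¬p1 ∨ p1 ∧ p3   — absorption
    = p3   — distribution
E2: ¬(¬(p4 ∧ p3) ∧ ¬(p3 ∧ p1))
    = p4 ∧ p3 ∨ p3 ∧ p1   — De Morgan
    = (p4 ∨ p1) ∧ p3   — distribution
These differ: at p1=0, p3=1, p4=0, E1 = 1 but E2 = 0.

No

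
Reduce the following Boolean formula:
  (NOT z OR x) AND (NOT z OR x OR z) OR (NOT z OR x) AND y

(NOT z OR x) AND (NOT z OR x OR z) OR (NOT z OR x) AND y
= NOT z OR x AND (x OR z) OR (NOT z OR x) AND y   [distribution]
= NOT z OR x OR (NOT z OR x) AND y   [absorption]
= NOT z OR x   [absorption]

NOT z OR x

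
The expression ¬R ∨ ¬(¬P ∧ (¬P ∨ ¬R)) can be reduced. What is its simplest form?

¬R ∨ P

¬R ∨ ¬(¬P ∧ (¬P ∨ ¬R))
= ¬R ∨ ¬¬P
= ¬R ∨ P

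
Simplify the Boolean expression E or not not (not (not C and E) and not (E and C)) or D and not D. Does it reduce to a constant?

True

E or not not (not (not C and E) and not (E and C)) or D and not D
= E or not not (not (not C and E) and not (E and C))
= E or not (not C and E or E and C)
= E or not E
= True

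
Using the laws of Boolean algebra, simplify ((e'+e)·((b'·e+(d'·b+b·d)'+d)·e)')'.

((e'+e)·((b'·e+(d'·b+b·d)'+d)·e)')'
= (((b'·e+(d'·b+b·d)'+d)·e)')'
= (((b'·e+b'+d)·e)')'
= (b'·e+b'+d)·e
= (b'+d)·e

(b'+d)·e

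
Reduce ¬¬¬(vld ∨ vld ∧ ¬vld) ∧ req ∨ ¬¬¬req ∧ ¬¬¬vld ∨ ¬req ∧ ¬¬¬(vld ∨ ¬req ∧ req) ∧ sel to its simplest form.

¬¬¬(vld ∨ vld ∧ ¬vld) ∧ req ∨ ¬¬¬req ∧ ¬¬¬vld ∨ ¬req ∧ ¬¬¬(vld ∨ ¬req ∧ req) ∧ sel
= ¬¬¬(vld ∨ vld ∧ ¬vld) ∧ req ∨ ¬req ∧ ¬¬¬vld ∨ ¬req ∧ ¬¬¬(vld ∨ ¬req ∧ req) ∧ sel   (double negation)
= ¬¬¬(vld ∨ vld ∧ ¬vld) ∧ req ∨ ¬req ∧ ¬¬¬vld ∨ ¬req ∧ ¬¬¬vld ∧ sel   (complement / identity)
= ¬¬¬vld ∧ req ∨ ¬req ∧ ¬¬¬vld ∨ ¬req ∧ ¬¬¬vld ∧ sel   (complement / identity)
= ¬¬¬vld ∧ req ∨ ¬req ∧ ¬¬¬vld   (absorption)
= ¬¬¬vld   (distribution)
= ¬vld   (double negation)

¬vld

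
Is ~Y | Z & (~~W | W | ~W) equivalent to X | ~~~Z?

No

E1: ~Y | Z & (~~W | W | ~W)
    = ~Y | Z & (W | W | ~W)   — double negation
    = ~Y | Z & (W | ~W)   — idempotence
    = ~Y | Z   — complement / identity
E2: X | ~~~Z
    = X | ~Z   — double negation
These differ: at W=0, X=0, Y=1, Z=0, E1 = 0 but E2 = 1.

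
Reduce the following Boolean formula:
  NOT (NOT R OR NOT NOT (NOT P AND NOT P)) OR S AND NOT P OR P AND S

R AND P OR S

NOT (NOT R OR NOT NOT (NOT P AND NOT P)) OR S AND NOT P OR P AND S
= NOT (NOT R OR NOT (P OR P)) OR S AND NOT P OR P AND S   [De Morgan]
= NOT (NOT R OR NOT (P OR P)) OR S   [distribution]
= NOT (NOT R OR NOT P) OR S   [idempotence]
= R AND P OR S   [De Morgan]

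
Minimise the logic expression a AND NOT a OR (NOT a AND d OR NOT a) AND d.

NOT a AND d

a AND NOT a OR (NOT a AND d OR NOT a) AND d
= a AND NOT a OR NOT a AND d
= NOT a AND d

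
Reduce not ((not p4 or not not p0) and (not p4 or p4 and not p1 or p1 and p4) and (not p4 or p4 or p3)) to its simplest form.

not ((not p4 or not not p0) and (not p4 or p4 and not p1 or p1 and p4) and (not p4 or p4 or p3))
= not ((not p4 or not not p0) and (not p4 or p4) and (not p4 or p4 or p3))   (distribution)
= not ((not p4 or not not p0) and (not p4 or p4))   (absorption)
= not (not p4 or not not p0)   (complement / identity)
= p4 and not p0   (De Morgan)

p4 and not p0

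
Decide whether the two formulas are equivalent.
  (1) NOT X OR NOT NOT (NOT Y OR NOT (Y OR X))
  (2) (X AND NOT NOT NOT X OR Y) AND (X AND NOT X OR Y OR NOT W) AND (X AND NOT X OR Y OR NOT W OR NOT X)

E1: NOT X OR NOT NOT (NOT Y OR NOT (Y OR X))
    = NOT X OR NOT (Y AND (Y OR X))   [De Morgan]
    = NOT X OR NOT Y   [absorption]
E2: (X AND NOT NOT NOT X OR Y) AND (X AND NOT X OR Y OR NOT W) AND (X AND NOT X OR Y OR NOT W OR NOT X)
    = (X AND NOT NOT NOT X OR Y) AND (X AND NOT X OR Y OR NOT W)   [absorption]
    = (X AND NOT X OR Y) AND (X AND NOT X OR Y OR NOT W)   [double negation]
    = X AND NOT X OR Y   [absorption]
    = Y   [complement / identity]
These differ: at W=1, X=1, Y=0, E1 = 1 but E2 = 0.

No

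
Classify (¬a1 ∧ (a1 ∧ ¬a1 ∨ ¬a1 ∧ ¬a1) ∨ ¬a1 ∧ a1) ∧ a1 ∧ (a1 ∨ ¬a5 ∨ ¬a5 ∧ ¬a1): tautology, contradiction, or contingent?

contradiction

(¬a1 ∧ (a1 ∧ ¬a1 ∨ ¬a1 ∧ ¬a1) ∨ ¬a1 ∧ a1) ∧ a1 ∧ (a1 ∨ ¬a5 ∨ ¬a5 ∧ ¬a1)
= (¬a1 ∧ ¬a1 ∨ ¬a1 ∧ a1) ∧ a1 ∧ (a1 ∨ ¬a5 ∨ ¬a5 ∧ ¬a1)
= (¬a1 ∧ ¬a1 ∨ ¬a1 ∧ a1) ∧ a1 ∧ (a1 ∨ ¬a5)
= ¬a1 ∧ a1 ∧ (a1 ∨ ¬a5)
= ¬a1 ∧ a1
= False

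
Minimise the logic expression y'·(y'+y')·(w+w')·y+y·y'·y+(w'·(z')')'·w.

y'·(y'+y')·(w+w')·y+y·y'·y+(w'·(z')')'·w
= y'·(y'+y')·y+y·y'·y+(w'·(z')')'·w   — complement / identity
= y'·(y'+y')·y+y·y'·y+(w+z')·w   — De Morgan
= y'·(y'+y')·y+y·y'·y+w   — absorption
= y'·y'·y+y·y'·y+w   — idempotence
= y'·y+w   — distribution
= w   — complement / identity

w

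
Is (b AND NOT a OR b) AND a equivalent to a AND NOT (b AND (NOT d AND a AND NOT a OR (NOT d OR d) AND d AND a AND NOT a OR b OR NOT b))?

No

E1: (b AND NOT a OR b) AND a
    = b AND a   [absorption]
E2: a AND NOT (b AND (NOT d AND a AND NOT a OR (NOT d OR d) AND d AND a AND NOT a OR b OR NOT b))
    = a AND NOT (b AND (NOT d AND a AND NOT a OR d AND a AND NOT a OR b OR NOT b))   [complement / identity]
    = a AND NOT (b AND (a AND NOT a OR b OR NOT b))   [distribution]
    = a AND NOT (b AND (b OR NOT b))   [complement / identity]
    = a AND NOT b   [complement / identity]
These differ: at a=1, b=0, d=0, E1 = 0 but E2 = 1.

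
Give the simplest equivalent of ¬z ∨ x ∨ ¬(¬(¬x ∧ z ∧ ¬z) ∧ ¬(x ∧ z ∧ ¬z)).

¬z ∨ x ∨ ¬(¬(¬x ∧ z ∧ ¬z) ∧ ¬(x ∧ z ∧ ¬z))
= ¬z ∨ x ∨ ¬x ∧ z ∧ ¬z ∨ x ∧ z ∧ ¬z   (De Morgan)
= ¬z ∨ x ∨ z ∧ ¬z   (distribution)
= ¬z ∨ x   (complement / identity)

¬z ∨ x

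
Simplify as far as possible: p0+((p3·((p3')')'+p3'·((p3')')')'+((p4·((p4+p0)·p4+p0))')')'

p0+((p3·((p3')')'+p3'·((p3')')')'+((p4·((p4+p0)·p4+p0))')')'
= p0+((((p3')')')'+((p4·((p4+p0)·p4+p0))')')'   — distribution
= p0+((((p3')')')'+((p4·(p4+p0))')')'   — absorption
= p0+((p3')')'·(p4·(p4+p0))'   — De Morgan
= p0+((p3')')'·p4'   — absorption
= p0+p3'·p4'   — double negation

p0+p3'·p4'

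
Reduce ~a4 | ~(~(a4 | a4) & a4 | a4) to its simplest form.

~a4

~a4 | ~(~(a4 | a4) & a4 | a4)
= ~a4 | ~(~a4 & a4 | a4)   (idempotence)
= ~a4 | ~a4   (complement / identity)
= ~a4   (idempotence)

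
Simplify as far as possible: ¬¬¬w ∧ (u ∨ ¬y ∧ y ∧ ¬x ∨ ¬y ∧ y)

¬w ∧ u

¬¬¬w ∧ (u ∨ ¬y ∧ y ∧ ¬x ∨ ¬y ∧ y)
= ¬¬¬w ∧ (u ∨ ¬y ∧ y)   (absorption)
= ¬¬¬w ∧ u   (complement / identity)
= ¬w ∧ u   (double negation)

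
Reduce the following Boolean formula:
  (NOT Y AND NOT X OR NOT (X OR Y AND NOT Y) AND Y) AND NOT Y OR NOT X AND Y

(NOT Y AND NOT X OR NOT (X OR Y AND NOT Y) AND Y) AND NOT Y OR NOT X AND Y
= (NOT Y AND NOT X OR NOT X AND Y) AND NOT Y OR NOT X AND Y   (complement / identity)
= NOT X AND NOT Y OR NOT X AND Y   (distribution)
= NOT X   (distribution)

NOT X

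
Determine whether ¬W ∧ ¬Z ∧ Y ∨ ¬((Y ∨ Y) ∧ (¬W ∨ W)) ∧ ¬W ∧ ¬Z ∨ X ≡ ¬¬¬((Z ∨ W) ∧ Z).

E1: ¬W ∧ ¬Z ∧ Y ∨ ¬((Y ∨ Y) ∧ (¬W ∨ W)) ∧ ¬W ∧ ¬Z ∨ X
    = ¬W ∧ ¬Z ∧ Y ∨ ¬(Y ∨ Y) ∧ ¬W ∧ ¬Z ∨ X
    = ¬W ∧ ¬Z ∧ Y ∨ ¬Y ∧ ¬W ∧ ¬Z ∨ X
    = ¬W ∧ ¬Z ∨ X
E2: ¬¬¬((Z ∨ W) ∧ Z)
    = ¬¬¬Z
    = ¬Z
These differ: at W=1, X=0, Y=0, Z=0, E1 = 0 but E2 = 1.

No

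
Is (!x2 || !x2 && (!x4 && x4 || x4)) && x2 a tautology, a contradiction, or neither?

(!x2 || !x2 && (!x4 && x4 || x4)) && x2
= (!x2 || !x2 && x4) && x2   (complement / identity)
= !x2 && x2   (absorption)
= false   (complement)

contradiction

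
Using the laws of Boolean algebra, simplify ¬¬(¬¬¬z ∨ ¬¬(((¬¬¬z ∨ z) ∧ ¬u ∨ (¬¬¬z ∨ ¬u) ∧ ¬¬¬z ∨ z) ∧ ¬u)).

¬z ∨ ¬u

¬¬(¬¬¬z ∨ ¬¬(((¬¬¬z ∨ z) ∧ ¬u ∨ (¬¬¬z ∨ ¬u) ∧ ¬¬¬z ∨ z) ∧ ¬u))
= ¬¬(¬¬¬z ∨ ¬¬(((¬¬¬z ∨ z) ∧ ¬u ∨ ¬¬¬z ∨ z) ∧ ¬u))   — absorption
= ¬(¬¬z ∧ ¬(((¬¬¬z ∨ z) ∧ ¬u ∨ ¬¬¬z ∨ z) ∧ ¬u))   — De Morgan
= ¬(¬¬z ∧ ¬((¬¬¬z ∨ z) ∧ ¬u))   — absorption
= ¬(¬¬z ∧ ¬((¬z ∨ z) ∧ ¬u))   — double negation
= ¬z ∨ (¬z ∨ z) ∧ ¬u   — De Morgan
= ¬z ∨ ¬u   — complement / identity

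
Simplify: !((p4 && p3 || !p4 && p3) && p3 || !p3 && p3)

!p3

!((p4 && p3 || !p4 && p3) && p3 || !p3 && p3)
= !(p3 && p3 || !p3 && p3)   [distribution]
= !p3   [distribution]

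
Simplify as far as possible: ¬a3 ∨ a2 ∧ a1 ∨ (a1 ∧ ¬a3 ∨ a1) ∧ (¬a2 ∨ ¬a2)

¬a3 ∨ a2 ∧ a1 ∨ (a1 ∧ ¬a3 ∨ a1) ∧ (¬a2 ∨ ¬a2)
= ¬a3 ∨ a2 ∧ a1 ∨ a1 ∧ (¬a2 ∨ ¬a2)   — absorption
= ¬a3 ∨ a2 ∧ a1 ∨ a1 ∧ ¬a2   — idempotence
= ¬a3 ∨ a1   — distribution

¬a3 ∨ a1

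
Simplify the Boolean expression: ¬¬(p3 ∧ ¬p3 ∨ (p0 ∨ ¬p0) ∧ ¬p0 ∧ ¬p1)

¬¬(p3 ∧ ¬p3 ∨ (p0 ∨ ¬p0) ∧ ¬p0 ∧ ¬p1)
= ¬¬((p0 ∨ ¬p0) ∧ ¬p0 ∧ ¬p1)   (complement / identity)
= ¬¬(¬p0 ∧ ¬p1)   (complement / identity)
= ¬p0 ∧ ¬p1   (double negation)

¬p0 ∧ ¬p1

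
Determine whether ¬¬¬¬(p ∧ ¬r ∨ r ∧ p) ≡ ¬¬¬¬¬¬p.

E1: ¬¬¬¬(p ∧ ¬r ∨ r ∧ p)
    = ¬¬(p ∧ ¬r ∨ r ∧ p)   (double negation)
    = ¬¬p   (distribution)
    = p   (double negation)
E2: ¬¬¬¬¬¬p
    = ¬¬¬¬p   (double negation)
    = ¬¬p   (double negation)
    = p   (double negation)
Both reduce to p, so they are equivalent.

Yes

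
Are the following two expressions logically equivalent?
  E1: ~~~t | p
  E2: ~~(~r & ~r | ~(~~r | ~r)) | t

No

E1: ~~~t | p
    = ~t | p   (double negation)
E2: ~~(~r & ~r | ~(~~r | ~r)) | t
    = ~~(~r & ~r | ~r & r) | t   (De Morgan)
    = ~~~r | t   (distribution)
    = ~r | t   (double negation)
These differ: at p=0, r=1, t=1, E1 = 0 but E2 = 1.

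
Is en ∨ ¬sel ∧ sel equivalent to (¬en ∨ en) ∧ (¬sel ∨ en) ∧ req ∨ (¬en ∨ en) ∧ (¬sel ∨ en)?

E1: en ∨ ¬sel ∧ sel
    = en   (complement / identity)
E2: (¬en ∨ en) ∧ (¬sel ∨ en) ∧ req ∨ (¬en ∨ en) ∧ (¬sel ∨ en)
    = (¬en ∨ en) ∧ (¬sel ∨ en)   (absorption)
    = ¬sel ∨ en   (complement / identity)
These differ: at en=0, req=0, sel=0, E1 = 0 but E2 = 1.

No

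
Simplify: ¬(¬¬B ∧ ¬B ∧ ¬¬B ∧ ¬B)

True

¬(¬¬B ∧ ¬B ∧ ¬¬B ∧ ¬B)
= ¬(¬¬B ∧ ¬B)   [idempotence]
= ¬B ∨ B   [De Morgan]
= True   [complement]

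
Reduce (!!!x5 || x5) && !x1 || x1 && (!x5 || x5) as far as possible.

true

(!!!x5 || x5) && !x1 || x1 && (!x5 || x5)
= (!x5 || x5) && !x1 || x1 && (!x5 || x5)   (double negation)
= !x5 || x5   (distribution)
= true   (complement)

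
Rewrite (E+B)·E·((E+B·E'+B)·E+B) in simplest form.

(E+B)·E·((E+B·E'+B)·E+B)
= (E+B)·E·((E+B)·E+B)   [absorption]
= (E+B)·E   [absorption]
= E   [absorption]

E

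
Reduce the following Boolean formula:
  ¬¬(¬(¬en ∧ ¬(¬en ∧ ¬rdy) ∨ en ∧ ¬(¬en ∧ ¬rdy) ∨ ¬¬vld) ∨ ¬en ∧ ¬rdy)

¬en ∧ ¬rdy

¬¬(¬(¬en ∧ ¬(¬en ∧ ¬rdy) ∨ en ∧ ¬(¬en ∧ ¬rdy) ∨ ¬¬vld) ∨ ¬en ∧ ¬rdy)
= ¬¬(¬(¬(¬en ∧ ¬rdy) ∨ ¬¬vld) ∨ ¬en ∧ ¬rdy)
= ¬¬(¬en ∧ ¬rdy ∧ ¬vld ∨ ¬en ∧ ¬rdy)
= ¬en ∧ ¬rdy ∧ ¬vld ∨ ¬en ∧ ¬rdy
= ¬en ∧ ¬rdy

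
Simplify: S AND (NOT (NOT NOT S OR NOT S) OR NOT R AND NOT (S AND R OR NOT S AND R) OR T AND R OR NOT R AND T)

S AND (NOT (NOT NOT S OR NOT S) OR NOT R AND NOT (S AND R OR NOT S AND R) OR T AND R OR NOT R AND T)
= S AND (NOT (NOT NOT S OR NOT S) OR NOT R AND NOT R OR T AND R OR NOT R AND T)   [distribution]
= S AND (NOT (NOT NOT S OR NOT S) OR NOT R OR T AND R OR NOT R AND T)   [idempotence]
= S AND (NOT S AND S OR NOT R OR T AND R OR NOT R AND T)   [De Morgan]
= S AND (NOT S AND S OR NOT R OR T)   [distribution]
= S AND (NOT R OR T)   [complement / identity]

S AND (NOT R OR T)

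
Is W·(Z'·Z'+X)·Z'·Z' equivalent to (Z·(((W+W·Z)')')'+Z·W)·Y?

No

E1: W·(Z'·Z'+X)·Z'·Z'
    = W·Z'·Z'
    = W·Z'
E2: (Z·(((W+W·Z)')')'+Z·W)·Y
    = (Z·((W')')'+Z·W)·Y
    = (Z·W'+Z·W)·Y
    = Z·Y
These differ: at W=1, X=1, Y=0, Z=0, E1 = 1 but E2 = 0.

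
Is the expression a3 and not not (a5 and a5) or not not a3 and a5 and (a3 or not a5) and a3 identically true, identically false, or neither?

neither

a3 and not not (a5 and a5) or not not a3 and a5 and (a3 or not a5) and a3
= a3 and not not (a5 and a5) or not not a3 and a5 and a3
= a3 and not not a5 or not not a3 and a5 and a3
= a3 and not not a5 or a3 and a5 and a3
= a3 and a5 or a3 and a5 and a3
= a3 and a5
This depends on a3, a5, so it is not a constant.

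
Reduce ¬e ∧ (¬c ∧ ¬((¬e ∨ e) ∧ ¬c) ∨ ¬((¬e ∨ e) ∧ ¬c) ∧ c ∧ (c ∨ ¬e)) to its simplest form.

¬e ∧ (¬c ∧ ¬((¬e ∨ e) ∧ ¬c) ∨ ¬((¬e ∨ e) ∧ ¬c) ∧ c ∧ (c ∨ ¬e))
= ¬e ∧ (¬c ∧ ¬((¬e ∨ e) ∧ ¬c) ∨ ¬((¬e ∨ e) ∧ ¬c) ∧ c)   [absorption]
= ¬e ∧ ¬((¬e ∨ e) ∧ ¬c)   [distribution]
= ¬e ∧ ¬¬c   [complement / identity]
= ¬e ∧ c   [double negation]

¬e ∧ c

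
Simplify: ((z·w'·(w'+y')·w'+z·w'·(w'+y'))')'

((z·w'·(w'+y')·w'+z·w'·(w'+y'))')'
= z·w'·(w'+y')·w'+z·w'·(w'+y')   [double negation]
= z·w'·(w'+y')   [absorption]
= z·w'   [absorption]

z·w'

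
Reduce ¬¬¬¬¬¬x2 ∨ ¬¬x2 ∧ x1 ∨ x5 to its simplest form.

¬¬¬¬¬¬x2 ∨ ¬¬x2 ∧ x1 ∨ x5
= ¬¬¬¬x2 ∨ ¬¬x2 ∧ x1 ∨ x5   [double negation]
= ¬¬x2 ∨ ¬¬x2 ∧ x1 ∨ x5   [double negation]
= ¬¬x2 ∨ x5   [absorption]
= x2 ∨ x5   [double negation]

x2 ∨ x5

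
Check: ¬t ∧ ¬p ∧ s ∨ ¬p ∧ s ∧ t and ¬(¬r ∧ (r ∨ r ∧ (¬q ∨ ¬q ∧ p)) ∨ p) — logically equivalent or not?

No

E1: ¬t ∧ ¬p ∧ s ∨ ¬p ∧ s ∧ t
    = ¬p ∧ s   [distribution]
E2: ¬(¬r ∧ (r ∨ r ∧ (¬q ∨ ¬q ∧ p)) ∨ p)
    = ¬(¬r ∧ (r ∨ r ∧ ¬q) ∨ p)   [absorption]
    = ¬(¬r ∧ r ∨ p)   [absorption]
    = ¬p   [complement / identity]
These differ: at p=0, q=1, r=1, s=0, t=0, E1 = 0 but E2 = 1.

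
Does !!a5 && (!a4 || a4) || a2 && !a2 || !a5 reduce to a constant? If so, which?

yes, True

!!a5 && (!a4 || a4) || a2 && !a2 || !a5
= !!a5 && (!a4 || a4) || !a5   — complement / identity
= !!a5 || !a5   — complement / identity
= a5 || !a5   — double negation
= true   — complement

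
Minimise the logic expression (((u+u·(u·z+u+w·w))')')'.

u'

(((u+u·(u·z+u+w·w))')')'
= (u+u·(u·z+u+w·w))'   [double negation]
= (u+u·(u·z+u+w))'   [idempotence]
= (u+u·(u+w))'   [absorption]
= (u+u)'   [absorption]
= u'   [idempotence]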